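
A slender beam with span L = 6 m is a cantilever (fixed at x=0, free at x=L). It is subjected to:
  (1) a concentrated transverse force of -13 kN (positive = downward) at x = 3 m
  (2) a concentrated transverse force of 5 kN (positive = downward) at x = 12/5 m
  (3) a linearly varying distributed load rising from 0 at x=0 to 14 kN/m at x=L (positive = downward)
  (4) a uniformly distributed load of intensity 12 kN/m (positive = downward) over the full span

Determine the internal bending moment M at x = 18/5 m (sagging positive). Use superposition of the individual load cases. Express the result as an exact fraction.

M(18/5) = -8688/125 kN·m

Load 1 — point force P=-13 kN at a=3 m (b=L-a=3):
  M_1 = 0  [x>a] = 0 kN·m
Load 2 — point force P=5 kN at a=12/5 m (b=L-a=18/5):
  M_2 = 0  [x>a] = 0 kN·m
Load 3 — triangular load w₀=14 kN/m (0→w₀ over full span):
  M_3 = w₀Lx/2 - w₀L²/3 - w₀x³/(6L) = 14·6·(18/5)/2 - 14·6²/3 - 14·(18/5)³/(6·6) = -4368/125 kN·m
Load 4 — uniform load w=12 kN/m over full span:
  M_4 = -w(L-x)²/2 = -12·(6-(18/5))²/2 = -864/25 kN·m
Superposition: M = Σ M_i = -8688/125 kN·m ≈ -69.504000 kN·m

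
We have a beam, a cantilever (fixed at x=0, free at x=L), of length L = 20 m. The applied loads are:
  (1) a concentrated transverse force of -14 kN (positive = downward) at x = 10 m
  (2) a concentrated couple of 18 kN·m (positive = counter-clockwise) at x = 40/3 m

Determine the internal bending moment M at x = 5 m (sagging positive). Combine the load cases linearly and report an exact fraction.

M(5) = 88 kN·m

Load 1 — point force P=-14 kN at a=10 m (b=L-a=10):
  M_1 = -P(a-x)  [x≤a] = -(-14)·(10-5) = 70 kN·m
Load 2 — applied couple M₀=18 kN·m at a=40/3 m (b=L-a=20/3):
  M_2 = M₀  [x≤a] = 18 = 18 kN·m
Superposition: M = Σ M_i = 88 kN·m ≈ 88.000000 kN·m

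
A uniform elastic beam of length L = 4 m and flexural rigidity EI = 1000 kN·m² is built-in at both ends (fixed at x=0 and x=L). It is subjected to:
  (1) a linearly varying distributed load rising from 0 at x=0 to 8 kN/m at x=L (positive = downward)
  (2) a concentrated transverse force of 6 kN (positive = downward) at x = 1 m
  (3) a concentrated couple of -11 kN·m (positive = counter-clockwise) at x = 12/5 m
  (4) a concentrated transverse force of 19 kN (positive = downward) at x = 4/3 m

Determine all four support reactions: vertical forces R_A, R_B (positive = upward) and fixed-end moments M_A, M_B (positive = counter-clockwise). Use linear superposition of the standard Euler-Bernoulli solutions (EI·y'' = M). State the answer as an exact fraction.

Load 1 — triangular load w₀=8 kN/m (0→w₀ over full span):
  R_A = 3w₀L/20 = 3·8·4/20 = 24/5 kN
  M_A = w₀L²/30 = 8·4²/30 = 64/15 kN·m
  R_B = 7w₀L/20 = 7·8·4/20 = 56/5 kN
  M_B = -w₀L²/20 = -8·4²/20 = -32/5 kN·m
Load 2 — point force P=6 kN at a=1 m (b=L-a=3):
  R_A = Pb²(3a+b)/L³ = 6·3²·(3·1+3)/4³ = 81/16 kN
  M_A = Pab²/L² = 6·1·3²/4² = 27/8 kN·m
  R_B = Pa²(a+3b)/L³ = 6·1²·(1+3·3)/4³ = 15/16 kN
  M_B = -Pa²b/L² = -6·1²·3/4² = -9/8 kN·m
Load 3 — applied couple M₀=-11 kN·m at a=12/5 m (b=L-a=8/5):
  R_A = 6M₀ab/L³ = 6·(-11)·(12/5)·(8/5)/4³ = -99/25 kN
  M_A = M₀b(2a-b)/L² = (-11)·(8/5)·(2·(12/5)-(8/5))/4² = -88/25 kN·m
  R_B = -6M₀ab/L³ = -6·(-11)·(12/5)·(8/5)/4³ = 99/25 kN
  M_B = M₀a(2b-a)/L² = (-11)·(12/5)·(2·(8/5)-(12/5))/4² = -33/25 kN·m
Load 4 — point force P=19 kN at a=4/3 m (b=L-a=8/3):
  R_A = Pb²(3a+b)/L³ = 19·(8/3)²·(3·(4/3)+(8/3))/4³ = 380/27 kN
  M_A = Pab²/L² = 19·(4/3)·(8/3)²/4² = 304/27 kN·m
  R_B = Pa²(a+3b)/L³ = 19·(4/3)²·((4/3)+3·(8/3))/4³ = 133/27 kN
  M_B = -Pa²b/L² = -19·(4/3)²·(8/3)/4² = -152/27 kN·m
Superposition: R_A = 215747/10800 kN, M_A = 83057/5400 kN·m, R_B = 227053/10800 kN, M_B = -78163/5400 kN·m

R_A = 215747/10800 kN, M_A = 83057/5400 kN·m, R_B = 227053/10800 kN, M_B = -78163/5400 kN·m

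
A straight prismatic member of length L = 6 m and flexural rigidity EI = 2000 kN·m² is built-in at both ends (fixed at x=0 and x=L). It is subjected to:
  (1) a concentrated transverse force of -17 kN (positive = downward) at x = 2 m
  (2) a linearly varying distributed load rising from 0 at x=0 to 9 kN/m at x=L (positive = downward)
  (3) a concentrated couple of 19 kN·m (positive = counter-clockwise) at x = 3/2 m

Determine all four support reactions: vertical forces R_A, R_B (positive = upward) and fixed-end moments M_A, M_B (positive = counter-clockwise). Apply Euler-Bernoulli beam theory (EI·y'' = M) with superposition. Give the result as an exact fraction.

R_A = -2009/2160 kN, M_A = -5669/720 kN·m, R_B = 23609/2160 kN, M_B = -1949/720 kN·m

Load 1 — point force P=-17 kN at a=2 m (b=L-a=4):
  R_A = Pb²(3a+b)/L³ = (-17)·4²·(3·2+4)/6³ = -340/27 kN
  M_A = Pab²/L² = (-17)·2·4²/6² = -136/9 kN·m
  R_B = Pa²(a+3b)/L³ = (-17)·2²·(2+3·4)/6³ = -119/27 kN
  M_B = -Pa²b/L² = -(-17)·2²·4/6² = 68/9 kN·m
Load 2 — triangular load w₀=9 kN/m (0→w₀ over full span):
  R_A = 3w₀L/20 = 3·9·6/20 = 81/10 kN
  M_A = w₀L²/30 = 9·6²/30 = 54/5 kN·m
  R_B = 7w₀L/20 = 7·9·6/20 = 189/10 kN
  M_B = -w₀L²/20 = -9·6²/20 = -81/5 kN·m
Load 3 — applied couple M₀=19 kN·m at a=3/2 m (b=L-a=9/2):
  R_A = 6M₀ab/L³ = 6·19·(3/2)·(9/2)/6³ = 57/16 kN
  M_A = M₀b(2a-b)/L² = 19·(9/2)·(2·(3/2)-(9/2))/6² = -57/16 kN·m
  R_B = -6M₀ab/L³ = -6·19·(3/2)·(9/2)/6³ = -57/16 kN
  M_B = M₀a(2b-a)/L² = 19·(3/2)·(2·(9/2)-(3/2))/6² = 95/16 kN·m
Superposition: R_A = -2009/2160 kN, M_A = -5669/720 kN·m, R_B = 23609/2160 kN, M_B = -1949/720 kN·m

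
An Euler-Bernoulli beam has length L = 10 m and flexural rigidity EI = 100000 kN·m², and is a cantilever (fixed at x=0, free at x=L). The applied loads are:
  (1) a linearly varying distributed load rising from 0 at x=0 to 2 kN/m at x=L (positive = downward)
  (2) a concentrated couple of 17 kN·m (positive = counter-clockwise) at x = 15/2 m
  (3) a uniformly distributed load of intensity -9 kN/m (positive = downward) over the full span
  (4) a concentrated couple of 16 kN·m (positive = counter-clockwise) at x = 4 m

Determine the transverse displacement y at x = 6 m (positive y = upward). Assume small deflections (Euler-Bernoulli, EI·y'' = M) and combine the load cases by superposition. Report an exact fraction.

Load 1 — triangular load w₀=2 kN/m (0→w₀ over full span):
  y_1 = (w₀Lx³/12-w₀L²x²/6-w₀x⁵/(120L))/EI = (2·10·6³/12-2·10²·6²/6-2·6⁵/(120·10))/100000 = -5331/625000 m
Load 2 — applied couple M₀=17 kN·m at a=15/2 m (b=L-a=5/2):
  y_2 = M₀x²/(2EI)  [x≤a] = 17·6²/(2·100000) = 153/50000 m
Load 3 — uniform load w=-9 kN/m over full span:
  y_3 = -wx²(x²-4Lx+6L²)/(24EI) = -(-9)·6²·(6²-4·10·6+6·10²)/(24·100000) = 2673/50000 m
Load 4 — applied couple M₀=16 kN·m at a=4 m (b=L-a=6):
  y_4 = M₀a(2x-a)/(2EI)  [x>a] = 16·4·(2·6-4)/(2·100000) = 8/3125 m
Superposition: y = Σ y_i = 15797/312500 m ≈ 0.050550 m

y(6) = 15797/312500 m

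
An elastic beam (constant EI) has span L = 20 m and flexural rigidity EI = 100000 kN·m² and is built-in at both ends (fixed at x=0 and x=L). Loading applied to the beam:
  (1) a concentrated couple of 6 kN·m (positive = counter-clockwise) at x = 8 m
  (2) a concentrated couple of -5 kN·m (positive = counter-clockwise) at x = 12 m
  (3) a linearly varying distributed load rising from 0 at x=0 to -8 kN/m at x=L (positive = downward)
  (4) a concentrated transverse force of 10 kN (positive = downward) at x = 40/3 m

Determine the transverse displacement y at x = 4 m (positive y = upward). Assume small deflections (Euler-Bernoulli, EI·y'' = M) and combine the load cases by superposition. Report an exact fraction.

Load 1 — applied couple M₀=6 kN·m at a=8 m (b=L-a=12):
  y_1 = (R_Ax³/6 - M_Ax²/2)/EI  [x≤a] with R_A=54/125, M_A=18/25 = ((54/125)·4³/6 - (18/25)·4²/2)/100000 = -9/781250 m
Load 2 — applied couple M₀=-5 kN·m at a=12 m (b=L-a=8):
  y_2 = (R_Ax³/6 - M_Ax²/2)/EI  [x≤a] with R_A=-9/25, M_A=-8/5 = ((-9/25)·4³/6 - (-8/5)·4²/2)/100000 = 7/78125 m
Load 3 — triangular load w₀=-8 kN/m (0→w₀ over full span):
  y_3 = -w₀x²(L-x)²(x+2L)/(120LEI) = -(-8)·4²·(20-4)²·(4+2·20)/(120·20·100000) = 1408/234375 m
Load 4 — point force P=10 kN at a=40/3 m (b=L-a=20/3):
  y_4 = -Pb²x²(3aL-(3a+b)x)/(6L³EI)  [x≤a] = -10·(20/3)²·4²·(3·(40/3)·20-(3·(40/3)+(20/3))·4)/(6·20³·100000) = -46/50625 m
Superposition: y = Σ y_i = 327601/63281250 m ≈ 0.005177 m

y(4) = 327601/63281250 m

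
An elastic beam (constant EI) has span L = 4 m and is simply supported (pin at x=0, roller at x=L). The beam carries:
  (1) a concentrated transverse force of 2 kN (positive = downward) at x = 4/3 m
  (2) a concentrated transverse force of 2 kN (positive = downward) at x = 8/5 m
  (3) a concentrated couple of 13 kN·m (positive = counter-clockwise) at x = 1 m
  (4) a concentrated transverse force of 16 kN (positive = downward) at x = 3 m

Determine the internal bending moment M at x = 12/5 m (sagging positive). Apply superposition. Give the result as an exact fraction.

Load 1 — point force P=2 kN at a=4/3 m (b=L-a=8/3):
  M_1 = Pa(L-x)/L  [x>a] = 2·(4/3)·(4-(12/5))/4 = 16/15 kN·m
Load 2 — point force P=2 kN at a=8/5 m (b=L-a=12/5):
  M_2 = Pa(L-x)/L  [x>a] = 2·(8/5)·(4-(12/5))/4 = 32/25 kN·m
Load 3 — applied couple M₀=13 kN·m at a=1 m (b=L-a=3):
  M_3 = M₀x/L - M₀  [x>a] = 13·(12/5)/4 - 13 = -26/5 kN·m
Load 4 — point force P=16 kN at a=3 m (b=L-a=1):
  M_4 = Pbx/L  [x≤a] = 16·1·(12/5)/4 = 48/5 kN·m
Superposition: M = Σ M_i = 506/75 kN·m ≈ 6.746667 kN·m

M(12/5) = 506/75 kN·m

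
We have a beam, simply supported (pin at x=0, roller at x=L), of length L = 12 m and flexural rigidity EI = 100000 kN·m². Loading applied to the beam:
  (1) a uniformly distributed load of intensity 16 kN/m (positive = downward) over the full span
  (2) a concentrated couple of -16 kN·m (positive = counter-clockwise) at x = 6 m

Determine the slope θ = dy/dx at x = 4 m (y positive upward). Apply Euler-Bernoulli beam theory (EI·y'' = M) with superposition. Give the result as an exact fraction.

Load 1 — uniform load w=16 kN/m over full span:
  θ_1 = -w(L³-6Lx²+4x³)/(24EI) = -16·(12³-6·12·4²+4·4³)/(24·100000) = -52/9375 rad
Load 2 — applied couple M₀=-16 kN·m at a=6 m (b=L-a=6):
  θ_2 = (M₀x²/(2L)+C₁)/EI  [x≤a] with C₁=M₀(3b²-L²)/(6L)=8 = ((-16)·4²/(2·12)+8)/100000 = -1/37500 rad
Superposition: θ = Σ θ_i = -209/37500 rad ≈ -0.005573 rad

θ(4) = -209/37500 rad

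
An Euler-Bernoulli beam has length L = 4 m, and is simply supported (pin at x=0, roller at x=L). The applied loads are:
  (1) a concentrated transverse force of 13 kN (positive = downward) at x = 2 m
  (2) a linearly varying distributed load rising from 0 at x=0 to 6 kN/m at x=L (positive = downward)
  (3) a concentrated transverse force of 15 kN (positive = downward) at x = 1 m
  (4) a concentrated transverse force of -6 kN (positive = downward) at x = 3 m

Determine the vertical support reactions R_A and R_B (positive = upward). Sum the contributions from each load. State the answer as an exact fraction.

R_A = 81/4 kN, R_B = 55/4 kN

Load 1 — point force P=13 kN at a=2 m (b=L-a=2):
  R_A = Pb/L = 13·2/4 = 13/2 kN
  R_B = Pa/L = 13·2/4 = 13/2 kN
Load 2 — triangular load w₀=6 kN/m (0→w₀ over full span):
  R_A = w₀L/6 = 6·4/6 = 4 kN
  R_B = w₀L/3 = 6·4/3 = 8 kN
Load 3 — point force P=15 kN at a=1 m (b=L-a=3):
  R_A = Pb/L = 15·3/4 = 45/4 kN
  R_B = Pa/L = 15·1/4 = 15/4 kN
Load 4 — point force P=-6 kN at a=3 m (b=L-a=1):
  R_A = Pb/L = (-6)·1/4 = -3/2 kN
  R_B = Pa/L = (-6)·3/4 = -9/2 kN
Superposition: R_A = 81/4 kN, R_B = 55/4 kN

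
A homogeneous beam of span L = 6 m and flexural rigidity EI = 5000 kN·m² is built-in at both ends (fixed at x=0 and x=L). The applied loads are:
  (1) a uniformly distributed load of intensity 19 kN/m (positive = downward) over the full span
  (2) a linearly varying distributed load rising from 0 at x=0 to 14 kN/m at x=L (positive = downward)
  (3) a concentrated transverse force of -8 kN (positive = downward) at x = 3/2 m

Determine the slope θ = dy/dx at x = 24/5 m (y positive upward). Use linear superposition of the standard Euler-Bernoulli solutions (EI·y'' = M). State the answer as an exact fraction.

θ(24/5) = 27459/3125000 rad

Load 1 — uniform load w=19 kN/m over full span:
  θ_1 = -wx(L-x)(L-2x)/(12EI) = -19·(24/5)·(6-(24/5))·(6-2·(24/5))/(12·5000) = 513/78125 rad
Load 2 — triangular load w₀=14 kN/m (0→w₀ over full span):
  θ_2 = -w₀(2x(L-x)(L-2x)(x+2L)+x²(L-x)²)/(120LEI) = -14·(2·(24/5)·(6-(24/5))·(6-2·(24/5))·((24/5)+2·6)+(24/5)²·(6-(24/5))²)/(120·6·5000) = 1008/390625 rad
Load 3 — point force P=-8 kN at a=3/2 m (b=L-a=9/2):
  θ_3 = Pa²(L-x)(2bL-(3b+a)(L-x))/(2L³EI)  [x>a] = (-8)·(3/2)²·(6-(24/5))·(2·(9/2)·6-(3·(9/2)+(3/2))·(6-(24/5)))/(2·6³·5000) = -9/25000 rad
Superposition: θ = Σ θ_i = 27459/3125000 rad ≈ 0.008787 rad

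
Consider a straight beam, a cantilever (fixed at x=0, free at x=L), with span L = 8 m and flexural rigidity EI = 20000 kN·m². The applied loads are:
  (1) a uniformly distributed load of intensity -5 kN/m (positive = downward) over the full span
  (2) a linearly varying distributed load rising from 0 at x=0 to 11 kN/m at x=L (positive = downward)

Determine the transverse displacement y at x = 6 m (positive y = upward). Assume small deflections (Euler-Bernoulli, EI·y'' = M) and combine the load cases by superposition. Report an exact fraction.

Load 1 — uniform load w=-5 kN/m over full span:
  y_1 = -wx²(x²-4Lx+6L²)/(24EI) = -(-5)·6²·(6²-4·8·6+6·8²)/(24·20000) = 171/2000 m
Load 2 — triangular load w₀=11 kN/m (0→w₀ over full span):
  y_2 = (w₀Lx³/12-w₀L²x²/6-w₀x⁵/(120L))/EI = (11·8·6³/12-11·8²·6²/6-11·6⁵/(120·8))/20000 = -27291/200000 m
Superposition: y = Σ y_i = -10191/200000 m ≈ -0.050955 m

y(6) = -10191/200000 m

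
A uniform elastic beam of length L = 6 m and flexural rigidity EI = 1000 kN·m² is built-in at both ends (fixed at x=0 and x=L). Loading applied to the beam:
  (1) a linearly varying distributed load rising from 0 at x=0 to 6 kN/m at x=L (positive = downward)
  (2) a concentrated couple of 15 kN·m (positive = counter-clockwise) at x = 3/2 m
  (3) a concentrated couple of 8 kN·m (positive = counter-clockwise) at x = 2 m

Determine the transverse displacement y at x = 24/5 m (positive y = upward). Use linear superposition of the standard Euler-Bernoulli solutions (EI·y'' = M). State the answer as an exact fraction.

y(24/5) = -83983/125000000 m

Load 1 — triangular load w₀=6 kN/m (0→w₀ over full span):
  y_1 = -w₀x²(L-x)²(x+2L)/(120LEI) = -6·(24/5)²·(6-(24/5))²·((24/5)+2·6)/(120·6·1000) = -9072/1953125 m
Load 2 — applied couple M₀=15 kN·m at a=3/2 m (b=L-a=9/2):
  y_2 = (R_Ax³/6 - M_Ax²/2 - M₀(x-a)²/2)/EI  [x>a] with R_A=45/16, M_A=-45/16 = ((45/16)·(24/5)³/6 - (-45/16)·(24/5)²/2 - 15·((24/5)-(3/2))²/2)/1000 = 513/200000 m
Load 3 — applied couple M₀=8 kN·m at a=2 m (b=L-a=4):
  y_3 = (R_Ax³/6 - M_Ax²/2 - M₀(x-a)²/2)/EI  [x>a] with R_A=16/9, M_A=0 = ((16/9)·(24/5)³/6 - 0·(24/5)²/2 - 8·((24/5)-2)²/2)/1000 = 22/15625 m
Superposition: y = Σ y_i = -83983/125000000 m ≈ -0.000672 m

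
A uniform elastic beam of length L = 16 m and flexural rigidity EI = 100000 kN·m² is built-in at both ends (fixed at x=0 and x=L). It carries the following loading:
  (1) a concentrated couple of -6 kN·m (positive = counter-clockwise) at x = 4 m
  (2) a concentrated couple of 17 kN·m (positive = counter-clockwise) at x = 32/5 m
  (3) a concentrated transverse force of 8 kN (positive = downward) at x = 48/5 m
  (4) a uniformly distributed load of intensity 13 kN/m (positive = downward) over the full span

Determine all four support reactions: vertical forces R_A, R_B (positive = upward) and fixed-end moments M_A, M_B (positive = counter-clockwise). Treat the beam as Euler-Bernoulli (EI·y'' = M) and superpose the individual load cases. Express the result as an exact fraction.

R_A = 863393/8000 kN, M_A = 878359/3000 kN·m, R_B = 864607/8000 kN, M_B = -876601/3000 kN·m

Load 1 — applied couple M₀=-6 kN·m at a=4 m (b=L-a=12):
  R_A = 6M₀ab/L³ = 6·(-6)·4·12/16³ = -27/64 kN
  M_A = M₀b(2a-b)/L² = (-6)·12·(2·4-12)/16² = 9/8 kN·m
  R_B = -6M₀ab/L³ = -6·(-6)·4·12/16³ = 27/64 kN
  M_B = M₀a(2b-a)/L² = (-6)·4·(2·12-4)/16² = -15/8 kN·m
Load 2 — applied couple M₀=17 kN·m at a=32/5 m (b=L-a=48/5):
  R_A = 6M₀ab/L³ = 6·17·(32/5)·(48/5)/16³ = 153/100 kN
  M_A = M₀b(2a-b)/L² = 17·(48/5)·(2·(32/5)-(48/5))/16² = 51/25 kN·m
  R_B = -6M₀ab/L³ = -6·17·(32/5)·(48/5)/16³ = -153/100 kN
  M_B = M₀a(2b-a)/L² = 17·(32/5)·(2·(48/5)-(32/5))/16² = 136/25 kN·m
Load 3 — point force P=8 kN at a=48/5 m (b=L-a=32/5):
  R_A = Pb²(3a+b)/L³ = 8·(32/5)²·(3·(48/5)+(32/5))/16³ = 352/125 kN
  M_A = Pab²/L² = 8·(48/5)·(32/5)²/16² = 1536/125 kN·m
  R_B = Pa²(a+3b)/L³ = 8·(48/5)²·((48/5)+3·(32/5))/16³ = 648/125 kN
  M_B = -Pa²b/L² = -8·(48/5)²·(32/5)/16² = -2304/125 kN·m
Load 4 — uniform load w=13 kN/m over full span:
  R_A = wL/2 = 13·16/2 = 104 kN
  M_A = wL²/12 = 13·16²/12 = 832/3 kN·m
  R_B = wL/2 = 13·16/2 = 104 kN
  M_B = -wL²/12 = -13·16²/12 = -832/3 kN·m
Superposition: R_A = 863393/8000 kN, M_A = 878359/3000 kN·m, R_B = 864607/8000 kN, M_B = -876601/3000 kN·m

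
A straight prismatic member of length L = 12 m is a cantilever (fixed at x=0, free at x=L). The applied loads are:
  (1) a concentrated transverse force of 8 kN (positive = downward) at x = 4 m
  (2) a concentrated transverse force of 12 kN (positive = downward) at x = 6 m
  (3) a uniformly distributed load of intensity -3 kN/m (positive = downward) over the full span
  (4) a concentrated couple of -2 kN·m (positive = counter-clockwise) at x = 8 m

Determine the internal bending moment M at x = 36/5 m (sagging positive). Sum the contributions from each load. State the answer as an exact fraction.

M(36/5) = 814/25 kN·m

Load 1 — point force P=8 kN at a=4 m (b=L-a=8):
  M_1 = 0  [x>a] = 0 kN·m
Load 2 — point force P=12 kN at a=6 m (b=L-a=6):
  M_2 = 0  [x>a] = 0 kN·m
Load 3 — uniform load w=-3 kN/m over full span:
  M_3 = -w(L-x)²/2 = -(-3)·(12-(36/5))²/2 = 864/25 kN·m
Load 4 — applied couple M₀=-2 kN·m at a=8 m (b=L-a=4):
  M_4 = M₀  [x≤a] = (-2) = -2 kN·m
Superposition: M = Σ M_i = 814/25 kN·m ≈ 32.560000 kN·m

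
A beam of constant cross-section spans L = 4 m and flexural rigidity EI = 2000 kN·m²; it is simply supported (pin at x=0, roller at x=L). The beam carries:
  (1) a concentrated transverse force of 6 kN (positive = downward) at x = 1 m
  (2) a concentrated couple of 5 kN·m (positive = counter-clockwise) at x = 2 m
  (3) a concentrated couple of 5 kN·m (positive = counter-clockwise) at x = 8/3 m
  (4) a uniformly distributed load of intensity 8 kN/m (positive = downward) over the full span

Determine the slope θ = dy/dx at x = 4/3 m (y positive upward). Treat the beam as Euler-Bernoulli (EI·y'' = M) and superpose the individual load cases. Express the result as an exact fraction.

θ(4/3) = -4111/648000 rad

Load 1 — point force P=6 kN at a=1 m (b=L-a=3):
  θ_1 = -Pa(2L²-6Lx+3x²+a²)/(6LEI)  [x>a] = -6·1·(2·4²-6·4·(4/3)+3·(4/3)²+1²)/(6·4·2000) = -19/24000 rad
Load 2 — applied couple M₀=5 kN·m at a=2 m (b=L-a=2):
  θ_2 = (M₀x²/(2L)+C₁)/EI  [x≤a] with C₁=M₀(3b²-L²)/(6L)=-5/6 = (5·(4/3)²/(2·4)+(-5/6))/2000 = 1/7200 rad
Load 3 — applied couple M₀=5 kN·m at a=8/3 m (b=L-a=4/3):
  θ_3 = (M₀x²/(2L)+C₁)/EI  [x≤a] with C₁=M₀(3b²-L²)/(6L)=-20/9 = (5·(4/3)²/(2·4)+(-20/9))/2000 = -1/1800 rad
Load 4 — uniform load w=8 kN/m over full span:
  θ_4 = -w(L³-6Lx²+4x³)/(24EI) = -8·(4³-6·4·(4/3)²+4·(4/3)³)/(24·2000) = -52/10125 rad
Superposition: θ = Σ θ_i = -4111/648000 rad ≈ -0.006344 rad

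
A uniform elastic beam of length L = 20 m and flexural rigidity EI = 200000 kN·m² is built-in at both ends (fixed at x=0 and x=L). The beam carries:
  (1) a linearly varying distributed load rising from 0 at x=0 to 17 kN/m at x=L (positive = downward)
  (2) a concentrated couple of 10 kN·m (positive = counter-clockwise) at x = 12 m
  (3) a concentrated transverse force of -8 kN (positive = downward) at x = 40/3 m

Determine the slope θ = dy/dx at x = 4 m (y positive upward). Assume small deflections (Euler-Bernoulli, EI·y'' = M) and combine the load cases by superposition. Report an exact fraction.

Load 1 — triangular load w₀=17 kN/m (0→w₀ over full span):
  θ_1 = -w₀(2x(L-x)(L-2x)(x+2L)+x²(L-x)²)/(120LEI) = -17·(2·4·(20-4)·(20-2·4)·(4+2·20)+4²·(20-4)²)/(120·20·200000) = -119/46875 rad
Load 2 — applied couple M₀=10 kN·m at a=12 m (b=L-a=8):
  θ_2 = (R_Ax²/2 - M_Ax)/EI  [x≤a] with R_A=18/25, M_A=16/5 = ((18/25)·4²/2 - (16/5)·4)/200000 = -11/312500 rad
Load 3 — point force P=-8 kN at a=40/3 m (b=L-a=20/3):
  θ_3 = -Pb²x(2aL-(3a+b)x)/(2L³EI)  [x≤a] = -(-8)·(20/3)²·4·(2·(40/3)·20-(3·(40/3)+(20/3))·4)/(2·20³·200000) = 13/84375 rad
Superposition: θ = Σ θ_i = -20417/8437500 rad ≈ -0.002420 rad

θ(4) = -20417/8437500 rad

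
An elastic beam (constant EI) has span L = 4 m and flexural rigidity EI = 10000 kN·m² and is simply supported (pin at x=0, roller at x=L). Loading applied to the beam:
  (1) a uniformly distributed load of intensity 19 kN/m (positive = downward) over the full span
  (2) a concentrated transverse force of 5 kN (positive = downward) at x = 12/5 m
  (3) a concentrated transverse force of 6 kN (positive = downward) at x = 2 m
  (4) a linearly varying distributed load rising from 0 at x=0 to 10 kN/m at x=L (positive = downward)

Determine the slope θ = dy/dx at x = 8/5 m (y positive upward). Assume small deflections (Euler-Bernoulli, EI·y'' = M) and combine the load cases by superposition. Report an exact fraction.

θ(8/5) = -2663/1125000 rad

Load 1 — uniform load w=19 kN/m over full span:
  θ_1 = -w(L³-6Lx²+4x³)/(24EI) = -19·(4³-6·4·(8/5)²+4·(8/5)³)/(24·10000) = -703/468750 rad
Load 2 — point force P=5 kN at a=12/5 m (b=L-a=8/5):
  θ_2 = -Pb(L²-b²-3x²)/(6LEI)  [x≤a] = -5·(8/5)·(4²-(8/5)²-3·(8/5)²)/(6·4·10000) = -3/15625 rad
Load 3 — point force P=6 kN at a=2 m (b=L-a=2):
  θ_3 = -Pb(L²-b²-3x²)/(6LEI)  [x≤a] = -6·2·(4²-2²-3·(8/5)²)/(6·4·10000) = -27/125000 rad
Load 4 — triangular load w₀=10 kN/m (0→w₀ over full span):
  θ_4 = -w₀(7L⁴-30L²x²+15x⁴)/(360LEI) = -10·(7·4⁴-30·4²·(8/5)²+15·(8/5)⁴)/(360·4·10000) = -323/703125 rad
Superposition: θ = Σ θ_i = -2663/1125000 rad ≈ -0.002367 rad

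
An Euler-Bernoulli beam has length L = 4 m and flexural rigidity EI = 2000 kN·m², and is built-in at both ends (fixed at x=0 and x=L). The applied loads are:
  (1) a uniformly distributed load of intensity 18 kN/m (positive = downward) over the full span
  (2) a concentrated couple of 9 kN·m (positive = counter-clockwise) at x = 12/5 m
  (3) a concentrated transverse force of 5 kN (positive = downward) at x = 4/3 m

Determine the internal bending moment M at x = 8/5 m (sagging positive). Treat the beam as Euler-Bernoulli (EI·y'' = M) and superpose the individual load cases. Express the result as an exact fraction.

M(8/5) = 48916/3375 kN·m

Load 1 — uniform load w=18 kN/m over full span:
  M_1 = wLx/2 - wL²/12 - wx²/2 = 18·4·(8/5)/2 - 18·4²/12 - 18·(8/5)²/2 = 264/25 kN·m
Load 2 — applied couple M₀=9 kN·m at a=12/5 m (b=L-a=8/5):
  M_2 = R_Ax - M_A  [x≤a] with R_A=81/25, M_A=72/25 = (81/25)·(8/5) - (72/25) = 288/125 kN·m
Load 3 — point force P=5 kN at a=4/3 m (b=L-a=8/3):
  M_3 = Pa²(a+3b)(L-x)/L³ - Pa²b/L²  [x>a] = 5·(4/3)²·((4/3)+3·(8/3))·(4-(8/5))/4³ - 5·(4/3)²·(8/3)/4² = 44/27 kN·m
Superposition: M = Σ M_i = 48916/3375 kN·m ≈ 14.493630 kN·m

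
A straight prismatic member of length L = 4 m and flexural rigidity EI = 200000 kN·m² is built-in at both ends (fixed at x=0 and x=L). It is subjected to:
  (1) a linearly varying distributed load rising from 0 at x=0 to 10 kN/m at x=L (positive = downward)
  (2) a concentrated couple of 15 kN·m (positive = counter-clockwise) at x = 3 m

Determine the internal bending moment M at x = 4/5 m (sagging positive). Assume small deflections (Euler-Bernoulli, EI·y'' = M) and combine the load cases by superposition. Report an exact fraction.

M(4/5) = -2471/1200 kN·m

Load 1 — triangular load w₀=10 kN/m (0→w₀ over full span):
  M_1 = 3w₀Lx/20 - w₀L²/30 - w₀x³/(6L) = 3·10·4·(4/5)/20 - 10·4²/30 - 10·(4/5)³/(6·4) = -56/75 kN·m
Load 2 — applied couple M₀=15 kN·m at a=3 m (b=L-a=1):
  M_2 = R_Ax - M_A  [x≤a] with R_A=135/32, M_A=75/16 = (135/32)·(4/5) - (75/16) = -21/16 kN·m
Superposition: M = Σ M_i = -2471/1200 kN·m ≈ -2.059167 kN·m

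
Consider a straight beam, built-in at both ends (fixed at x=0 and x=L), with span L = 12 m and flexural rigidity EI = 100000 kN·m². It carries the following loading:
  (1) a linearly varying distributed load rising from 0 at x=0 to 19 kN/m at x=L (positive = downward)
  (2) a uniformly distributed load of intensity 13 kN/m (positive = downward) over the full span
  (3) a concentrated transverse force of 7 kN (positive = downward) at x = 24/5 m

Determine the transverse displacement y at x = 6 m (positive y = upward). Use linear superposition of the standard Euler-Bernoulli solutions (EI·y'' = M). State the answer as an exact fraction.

Load 1 — triangular load w₀=19 kN/m (0→w₀ over full span):
  y_1 = -w₀x²(L-x)²(x+2L)/(120LEI) = -19·6²·(12-6)²·(6+2·12)/(120·12·100000) = -513/100000 m
Load 2 — uniform load w=13 kN/m over full span:
  y_2 = -wx²(L-x)²/(24EI) = -13·6²·(12-6)²/(24·100000) = -351/50000 m
Load 3 — point force P=7 kN at a=24/5 m (b=L-a=36/5):
  y_3 = -Pa²(L-x)²(3bL-(3b+a)(L-x))/(6L³EI)  [x>a] = -7·(24/5)²·(12-6)²·(3·(36/5)·12-(3·(36/5)+(24/5))·(12-6))/(6·12³·100000) = -441/781250 m
Superposition: y = Σ y_i = -158931/12500000 m ≈ -0.012714 m

y(6) = -158931/12500000 m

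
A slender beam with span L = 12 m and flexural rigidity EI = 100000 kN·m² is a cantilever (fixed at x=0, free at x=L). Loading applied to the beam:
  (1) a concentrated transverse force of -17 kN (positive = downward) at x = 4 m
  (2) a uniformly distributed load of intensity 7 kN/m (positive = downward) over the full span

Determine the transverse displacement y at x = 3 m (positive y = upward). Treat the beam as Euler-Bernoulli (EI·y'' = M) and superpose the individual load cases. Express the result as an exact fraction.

y(3) = -13473/800000 m

Load 1 — point force P=-17 kN at a=4 m (b=L-a=8):
  y_1 = -Px²(3a-x)/(6EI)  [x≤a] = -(-17)·3²·(3·4-3)/(6·100000) = 459/200000 m
Load 2 — uniform load w=7 kN/m over full span:
  y_2 = -wx²(x²-4Lx+6L²)/(24EI) = -7·3²·(3²-4·12·3+6·12²)/(24·100000) = -15309/800000 m
Superposition: y = Σ y_i = -13473/800000 m ≈ -0.016841 m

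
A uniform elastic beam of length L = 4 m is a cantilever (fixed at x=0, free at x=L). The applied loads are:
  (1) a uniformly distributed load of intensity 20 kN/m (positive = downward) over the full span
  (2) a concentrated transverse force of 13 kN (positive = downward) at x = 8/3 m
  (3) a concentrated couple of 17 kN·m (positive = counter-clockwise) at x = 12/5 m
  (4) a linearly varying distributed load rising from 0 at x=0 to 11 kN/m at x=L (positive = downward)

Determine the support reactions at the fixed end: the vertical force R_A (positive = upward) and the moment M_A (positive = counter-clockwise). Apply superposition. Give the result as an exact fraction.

Load 1 — uniform load w=20 kN/m over full span:
  R_A = wL = 20·4 = 80 kN
  M_A = wL²/2 = 20·4²/2 = 160 kN·m
Load 2 — point force P=13 kN at a=8/3 m (b=L-a=4/3):
  R_A = P = 13 kN
  M_A = Pa = 13·(8/3) = 104/3 kN·m
Load 3 — applied couple M₀=17 kN·m at a=12/5 m (b=L-a=8/5):
  R_A = 0 kN
  M_A = -M₀ = -17 kN·m
Load 4 — triangular load w₀=11 kN/m (0→w₀ over full span):
  R_A = w₀L/2 = 11·4/2 = 22 kN
  M_A = w₀L²/3 = 11·4²/3 = 176/3 kN·m
Superposition: R_A = 115 kN, M_A = 709/3 kN·m

R_A = 115 kN, M_A = 709/3 kN·m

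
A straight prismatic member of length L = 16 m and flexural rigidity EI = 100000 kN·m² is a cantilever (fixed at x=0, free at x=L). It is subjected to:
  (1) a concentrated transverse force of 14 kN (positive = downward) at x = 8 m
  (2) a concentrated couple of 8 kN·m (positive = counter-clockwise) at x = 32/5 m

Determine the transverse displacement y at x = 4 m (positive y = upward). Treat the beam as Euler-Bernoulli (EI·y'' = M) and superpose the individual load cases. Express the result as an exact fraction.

Load 1 — point force P=14 kN at a=8 m (b=L-a=8):
  y_1 = -Px²(3a-x)/(6EI)  [x≤a] = -14·4²·(3·8-4)/(6·100000) = -14/1875 m
Load 2 — applied couple M₀=8 kN·m at a=32/5 m (b=L-a=48/5):
  y_2 = M₀x²/(2EI)  [x≤a] = 8·4²/(2·100000) = 2/3125 m
Superposition: y = Σ y_i = -64/9375 m ≈ -0.006827 m

y(4) = -64/9375 m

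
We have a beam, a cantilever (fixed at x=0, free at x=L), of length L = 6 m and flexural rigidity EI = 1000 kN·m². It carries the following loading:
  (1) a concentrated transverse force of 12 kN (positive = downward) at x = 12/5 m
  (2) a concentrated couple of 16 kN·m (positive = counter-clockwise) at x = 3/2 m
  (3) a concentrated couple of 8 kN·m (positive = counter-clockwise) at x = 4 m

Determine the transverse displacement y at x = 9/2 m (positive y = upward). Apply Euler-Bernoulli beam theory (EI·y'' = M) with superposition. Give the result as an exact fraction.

Load 1 — point force P=12 kN at a=12/5 m (b=L-a=18/5):
  y_1 = -Pa²(3x-a)/(6EI)  [x>a] = -12·(12/5)²·(3·(9/2)-(12/5))/(6·1000) = -1998/15625 m
Load 2 — applied couple M₀=16 kN·m at a=3/2 m (b=L-a=9/2):
  y_2 = M₀a(2x-a)/(2EI)  [x>a] = 16·(3/2)·(2·(9/2)-(3/2))/(2·1000) = 9/100 m
Load 3 — applied couple M₀=8 kN·m at a=4 m (b=L-a=2):
  y_3 = M₀a(2x-a)/(2EI)  [x>a] = 8·4·(2·(9/2)-4)/(2·1000) = 2/25 m
Superposition: y = Σ y_i = 2633/62500 m ≈ 0.042128 m

y(9/2) = 2633/62500 m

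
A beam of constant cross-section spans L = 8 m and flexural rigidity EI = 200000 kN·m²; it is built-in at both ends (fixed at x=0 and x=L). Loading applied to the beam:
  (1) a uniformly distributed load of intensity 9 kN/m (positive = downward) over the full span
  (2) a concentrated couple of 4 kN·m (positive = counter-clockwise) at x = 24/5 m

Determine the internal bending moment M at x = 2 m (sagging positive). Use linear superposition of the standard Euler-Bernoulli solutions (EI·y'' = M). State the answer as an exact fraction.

M(2) = 154/25 kN·m

Load 1 — uniform load w=9 kN/m over full span:
  M_1 = wLx/2 - wL²/12 - wx²/2 = 9·8·2/2 - 9·8²/12 - 9·2²/2 = 6 kN·m
Load 2 — applied couple M₀=4 kN·m at a=24/5 m (b=L-a=16/5):
  M_2 = R_Ax - M_A  [x≤a] with R_A=18/25, M_A=32/25 = (18/25)·2 - (32/25) = 4/25 kN·m
Superposition: M = Σ M_i = 154/25 kN·m ≈ 6.160000 kN·m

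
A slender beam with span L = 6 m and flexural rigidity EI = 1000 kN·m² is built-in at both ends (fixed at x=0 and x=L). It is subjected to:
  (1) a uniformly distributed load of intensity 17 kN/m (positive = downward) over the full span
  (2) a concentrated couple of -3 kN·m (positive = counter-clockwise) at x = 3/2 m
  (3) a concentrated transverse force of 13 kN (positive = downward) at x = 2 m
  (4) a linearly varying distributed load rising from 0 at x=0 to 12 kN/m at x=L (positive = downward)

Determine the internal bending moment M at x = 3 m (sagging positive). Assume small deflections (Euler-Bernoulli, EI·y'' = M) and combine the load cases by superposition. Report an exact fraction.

Load 1 — uniform load w=17 kN/m over full span:
  M_1 = wLx/2 - wL²/12 - wx²/2 = 17·6·3/2 - 17·6²/12 - 17·3²/2 = 51/2 kN·m
Load 2 — applied couple M₀=-3 kN·m at a=3/2 m (b=L-a=9/2):
  M_2 = R_Ax - M_A - M₀  [x>a] with R_A=-9/16, M_A=9/16 = (-9/16)·3 - (9/16) - (-3) = 3/4 kN·m
Load 3 — point force P=13 kN at a=2 m (b=L-a=4):
  M_3 = Pa²(a+3b)(L-x)/L³ - Pa²b/L²  [x>a] = 13·2²·(2+3·4)·(6-3)/6³ - 13·2²·4/6² = 13/3 kN·m
Load 4 — triangular load w₀=12 kN/m (0→w₀ over full span):
  M_4 = 3w₀Lx/20 - w₀L²/30 - w₀x³/(6L) = 3·12·6·3/20 - 12·6²/30 - 12·3³/(6·6) = 9 kN·m
Superposition: M = Σ M_i = 475/12 kN·m ≈ 39.583333 kN·m

M(3) = 475/12 kN·m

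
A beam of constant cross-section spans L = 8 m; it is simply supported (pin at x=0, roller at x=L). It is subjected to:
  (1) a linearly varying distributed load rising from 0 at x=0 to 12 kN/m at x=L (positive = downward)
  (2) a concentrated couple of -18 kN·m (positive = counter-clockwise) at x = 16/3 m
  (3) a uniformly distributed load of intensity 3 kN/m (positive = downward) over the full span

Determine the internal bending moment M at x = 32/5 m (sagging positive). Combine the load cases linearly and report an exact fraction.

Load 1 — triangular load w₀=12 kN/m (0→w₀ over full span):
  M_1 = w₀Lx/6 - w₀x³/(6L) = 12·8·(32/5)/6 - 12·(32/5)³/(6·8) = 4608/125 kN·m
Load 2 — applied couple M₀=-18 kN·m at a=16/3 m (b=L-a=8/3):
  M_2 = M₀x/L - M₀  [x>a] = (-18)·(32/5)/8 - (-18) = 18/5 kN·m
Load 3 — uniform load w=3 kN/m over full span:
  M_3 = wx(L-x)/2 = 3·(32/5)·(8-(32/5))/2 = 384/25 kN·m
Superposition: M = Σ M_i = 6978/125 kN·m ≈ 55.824000 kN·m

M(32/5) = 6978/125 kN·m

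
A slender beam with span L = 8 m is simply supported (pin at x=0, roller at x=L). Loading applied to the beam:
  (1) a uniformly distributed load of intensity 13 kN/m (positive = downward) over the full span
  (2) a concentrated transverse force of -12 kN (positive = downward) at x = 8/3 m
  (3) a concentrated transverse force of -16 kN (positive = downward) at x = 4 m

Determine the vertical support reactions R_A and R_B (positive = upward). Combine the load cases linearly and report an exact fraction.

R_A = 36 kN, R_B = 40 kN

Load 1 — uniform load w=13 kN/m over full span:
  R_A = wL/2 = 13·8/2 = 52 kN
  R_B = wL/2 = 13·8/2 = 52 kN
Load 2 — point force P=-12 kN at a=8/3 m (b=L-a=16/3):
  R_A = Pb/L = (-12)·(16/3)/8 = -8 kN
  R_B = Pa/L = (-12)·(8/3)/8 = -4 kN
Load 3 — point force P=-16 kN at a=4 m (b=L-a=4):
  R_A = Pb/L = (-16)·4/8 = -8 kN
  R_B = Pa/L = (-16)·4/8 = -8 kN
Superposition: R_A = 36 kN, R_B = 40 kN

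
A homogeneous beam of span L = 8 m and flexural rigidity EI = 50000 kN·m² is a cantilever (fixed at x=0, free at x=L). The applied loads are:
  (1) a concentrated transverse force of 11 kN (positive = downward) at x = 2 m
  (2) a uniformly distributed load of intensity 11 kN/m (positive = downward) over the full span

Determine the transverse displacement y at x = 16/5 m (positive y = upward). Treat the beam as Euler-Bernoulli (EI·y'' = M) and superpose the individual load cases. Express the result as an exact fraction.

y(16/5) = -668173/23437500 m

Load 1 — point force P=11 kN at a=2 m (b=L-a=6):
  y_1 = -Pa²(3x-a)/(6EI)  [x>a] = -11·2²·(3·(16/5)-2)/(6·50000) = -209/187500 m
Load 2 — uniform load w=11 kN/m over full span:
  y_2 = -wx²(x²-4Lx+6L²)/(24EI) = -11·(16/5)²·((16/5)²-4·8·(16/5)+6·8²)/(24·50000) = -53504/1953125 m
Superposition: y = Σ y_i = -668173/23437500 m ≈ -0.028509 m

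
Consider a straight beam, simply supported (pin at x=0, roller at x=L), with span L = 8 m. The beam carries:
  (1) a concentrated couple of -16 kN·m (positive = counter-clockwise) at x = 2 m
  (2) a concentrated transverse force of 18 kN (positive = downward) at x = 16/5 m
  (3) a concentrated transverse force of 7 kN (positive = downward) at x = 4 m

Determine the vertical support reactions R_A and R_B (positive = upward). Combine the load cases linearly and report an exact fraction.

R_A = 123/10 kN, R_B = 127/10 kN

Load 1 — applied couple M₀=-16 kN·m at a=2 m (b=L-a=6):
  R_A = M₀/L = (-16)/8 = -2 kN
  R_B = -M₀/L = -(-16)/8 = 2 kN
Load 2 — point force P=18 kN at a=16/5 m (b=L-a=24/5):
  R_A = Pb/L = 18·(24/5)/8 = 54/5 kN
  R_B = Pa/L = 18·(16/5)/8 = 36/5 kN
Load 3 — point force P=7 kN at a=4 m (b=L-a=4):
  R_A = Pb/L = 7·4/8 = 7/2 kN
  R_B = Pa/L = 7·4/8 = 7/2 kN
Superposition: R_A = 123/10 kN, R_B = 127/10 kN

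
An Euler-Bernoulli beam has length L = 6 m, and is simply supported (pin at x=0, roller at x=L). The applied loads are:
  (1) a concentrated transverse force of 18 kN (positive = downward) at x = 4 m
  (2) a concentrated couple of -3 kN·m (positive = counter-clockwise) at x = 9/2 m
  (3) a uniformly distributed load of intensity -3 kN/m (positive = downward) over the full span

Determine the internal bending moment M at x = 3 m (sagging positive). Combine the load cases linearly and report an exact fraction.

M(3) = 3 kN·m

Load 1 — point force P=18 kN at a=4 m (b=L-a=2):
  M_1 = Pbx/L  [x≤a] = 18·2·3/6 = 18 kN·m
Load 2 — applied couple M₀=-3 kN·m at a=9/2 m (b=L-a=3/2):
  M_2 = M₀x/L  [x≤a] = (-3)·3/6 = -3/2 kN·m
Load 3 — uniform load w=-3 kN/m over full span:
  M_3 = wx(L-x)/2 = (-3)·3·(6-3)/2 = -27/2 kN·m
Superposition: M = Σ M_i = 3 kN·m ≈ 3.000000 kN·m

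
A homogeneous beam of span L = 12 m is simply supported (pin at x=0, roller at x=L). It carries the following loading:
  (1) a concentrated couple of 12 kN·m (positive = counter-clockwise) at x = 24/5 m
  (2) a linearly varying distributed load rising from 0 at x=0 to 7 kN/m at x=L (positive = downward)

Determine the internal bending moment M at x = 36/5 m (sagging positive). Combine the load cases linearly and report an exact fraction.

M(36/5) = 7464/125 kN·m

Load 1 — applied couple M₀=12 kN·m at a=24/5 m (b=L-a=36/5):
  M_1 = M₀x/L - M₀  [x>a] = 12·(36/5)/12 - 12 = -24/5 kN·m
Load 2 — triangular load w₀=7 kN/m (0→w₀ over full span):
  M_2 = w₀Lx/6 - w₀x³/(6L) = 7·12·(36/5)/6 - 7·(36/5)³/(6·12) = 8064/125 kN·m
Superposition: M = Σ M_i = 7464/125 kN·m ≈ 59.712000 kN·m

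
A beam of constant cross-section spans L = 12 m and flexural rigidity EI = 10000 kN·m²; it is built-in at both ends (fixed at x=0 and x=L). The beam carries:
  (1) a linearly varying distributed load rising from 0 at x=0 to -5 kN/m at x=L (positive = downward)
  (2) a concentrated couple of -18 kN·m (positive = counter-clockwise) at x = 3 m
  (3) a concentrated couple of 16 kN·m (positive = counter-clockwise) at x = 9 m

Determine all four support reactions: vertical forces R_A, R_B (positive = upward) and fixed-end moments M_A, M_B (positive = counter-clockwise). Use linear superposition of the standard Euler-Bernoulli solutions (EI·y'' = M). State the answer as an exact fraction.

Load 1 — triangular load w₀=-5 kN/m (0→w₀ over full span):
  R_A = 3w₀L/20 = 3·(-5)·12/20 = -9 kN
  M_A = w₀L²/30 = (-5)·12²/30 = -24 kN·m
  R_B = 7w₀L/20 = 7·(-5)·12/20 = -21 kN
  M_B = -w₀L²/20 = -(-5)·12²/20 = 36 kN·m
Load 2 — applied couple M₀=-18 kN·m at a=3 m (b=L-a=9):
  R_A = 6M₀ab/L³ = 6·(-18)·3·9/12³ = -27/16 kN
  M_A = M₀b(2a-b)/L² = (-18)·9·(2·3-9)/12² = 27/8 kN·m
  R_B = -6M₀ab/L³ = -6·(-18)·3·9/12³ = 27/16 kN
  M_B = M₀a(2b-a)/L² = (-18)·3·(2·9-3)/12² = -45/8 kN·m
Load 3 — applied couple M₀=16 kN·m at a=9 m (b=L-a=3):
  R_A = 6M₀ab/L³ = 6·16·9·3/12³ = 3/2 kN
  M_A = M₀b(2a-b)/L² = 16·3·(2·9-3)/12² = 5 kN·m
  R_B = -6M₀ab/L³ = -6·16·9·3/12³ = -3/2 kN
  M_B = M₀a(2b-a)/L² = 16·9·(2·3-9)/12² = -3 kN·m
Superposition: R_A = -147/16 kN, M_A = -125/8 kN·m, R_B = -333/16 kN, M_B = 219/8 kN·m

R_A = -147/16 kN, M_A = -125/8 kN·m, R_B = -333/16 kN, M_B = 219/8 kN·m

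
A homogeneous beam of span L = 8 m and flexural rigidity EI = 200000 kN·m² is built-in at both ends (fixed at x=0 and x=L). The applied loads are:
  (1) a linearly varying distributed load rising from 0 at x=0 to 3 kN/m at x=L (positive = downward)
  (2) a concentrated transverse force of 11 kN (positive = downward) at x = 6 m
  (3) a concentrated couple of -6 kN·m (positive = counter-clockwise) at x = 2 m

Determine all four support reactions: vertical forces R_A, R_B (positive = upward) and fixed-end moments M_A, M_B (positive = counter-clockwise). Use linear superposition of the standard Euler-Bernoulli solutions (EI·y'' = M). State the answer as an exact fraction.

R_A = 179/40 kN, M_A = 233/20 kN·m, R_B = 741/40 kN, M_B = -477/20 kN·m

Load 1 — triangular load w₀=3 kN/m (0→w₀ over full span):
  R_A = 3w₀L/20 = 3·3·8/20 = 18/5 kN
  M_A = w₀L²/30 = 3·8²/30 = 32/5 kN·m
  R_B = 7w₀L/20 = 7·3·8/20 = 42/5 kN
  M_B = -w₀L²/20 = -3·8²/20 = -48/5 kN·m
Load 2 — point force P=11 kN at a=6 m (b=L-a=2):
  R_A = Pb²(3a+b)/L³ = 11·2²·(3·6+2)/8³ = 55/32 kN
  M_A = Pab²/L² = 11·6·2²/8² = 33/8 kN·m
  R_B = Pa²(a+3b)/L³ = 11·6²·(6+3·2)/8³ = 297/32 kN
  M_B = -Pa²b/L² = -11·6²·2/8² = -99/8 kN·m
Load 3 — applied couple M₀=-6 kN·m at a=2 m (b=L-a=6):
  R_A = 6M₀ab/L³ = 6·(-6)·2·6/8³ = -27/32 kN
  M_A = M₀b(2a-b)/L² = (-6)·6·(2·2-6)/8² = 9/8 kN·m
  R_B = -6M₀ab/L³ = -6·(-6)·2·6/8³ = 27/32 kN
  M_B = M₀a(2b-a)/L² = (-6)·2·(2·6-2)/8² = -15/8 kN·m
Superposition: R_A = 179/40 kN, M_A = 233/20 kN·m, R_B = 741/40 kN, M_B = -477/20 kN·m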